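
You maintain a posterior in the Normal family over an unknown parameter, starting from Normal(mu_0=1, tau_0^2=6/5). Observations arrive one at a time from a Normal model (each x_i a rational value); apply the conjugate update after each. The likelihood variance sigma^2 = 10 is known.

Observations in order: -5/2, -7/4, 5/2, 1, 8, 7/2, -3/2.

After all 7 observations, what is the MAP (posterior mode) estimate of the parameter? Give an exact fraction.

obs 1: x=-5/2 → posterior Normal(5/8, 15/14)
obs 2: x=-7/4 → posterior Normal(49/124, 30/31)
obs 3: x=5/2 → posterior Normal(79/136, 15/17)
obs 4: x=1 → posterior Normal(91/148, 30/37)
obs 5: x=8 → posterior Normal(187/160, 3/4)
obs 6: x=7/2 → posterior Normal(229/172, 30/43)
obs 7: x=-3/2 → posterior Normal(211/184, 15/23)

211/184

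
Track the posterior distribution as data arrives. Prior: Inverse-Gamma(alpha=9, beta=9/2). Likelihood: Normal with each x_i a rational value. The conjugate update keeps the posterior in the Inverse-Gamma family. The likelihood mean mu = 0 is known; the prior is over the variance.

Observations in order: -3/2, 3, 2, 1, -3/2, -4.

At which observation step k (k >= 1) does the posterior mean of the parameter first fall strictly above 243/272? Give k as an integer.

k = 2

obs 1: x=-3/2 → posterior Inverse-Gamma(19/2, 45/8)
obs 2: x=3 → posterior Inverse-Gamma(10, 81/8)
obs 3: x=2 → posterior Inverse-Gamma(21/2, 97/8)
obs 4: x=1 → posterior Inverse-Gamma(11, 101/8)
obs 5: x=-3/2 → posterior Inverse-Gamma(23/2, 55/4)
obs 6: x=-4 → posterior Inverse-Gamma(12, 87/4)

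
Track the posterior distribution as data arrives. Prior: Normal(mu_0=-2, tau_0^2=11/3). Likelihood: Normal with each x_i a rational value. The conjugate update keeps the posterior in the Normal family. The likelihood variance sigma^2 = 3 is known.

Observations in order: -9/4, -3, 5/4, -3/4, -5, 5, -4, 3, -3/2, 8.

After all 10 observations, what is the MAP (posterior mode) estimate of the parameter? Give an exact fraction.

obs 1: x=-9/4 → posterior Normal(-171/80, 33/20)
obs 2: x=-3 → posterior Normal(-303/124, 33/31)
obs 3: x=5/4 → posterior Normal(-31/21, 11/14)
obs 4: x=-3/4 → posterior Normal(-281/212, 33/53)
obs 5: x=-5 → posterior Normal(-501/256, 33/64)
obs 6: x=5 → posterior Normal(-281/300, 11/25)
obs 7: x=-4 → posterior Normal(-457/344, 33/86)
obs 8: x=3 → posterior Normal(-325/388, 33/97)
obs 9: x=-3/2 → posterior Normal(-391/432, 11/36)
obs 10: x=8 → posterior Normal(-39/476, 33/119)

-39/476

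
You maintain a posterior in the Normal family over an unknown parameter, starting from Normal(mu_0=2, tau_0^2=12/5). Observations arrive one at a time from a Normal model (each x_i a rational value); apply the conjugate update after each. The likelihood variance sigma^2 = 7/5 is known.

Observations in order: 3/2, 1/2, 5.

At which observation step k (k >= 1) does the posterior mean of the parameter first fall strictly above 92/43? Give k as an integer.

k = 3

obs 1: x=3/2 → posterior Normal(32/19, 84/95)
obs 2: x=1/2 → posterior Normal(38/31, 84/155)
obs 3: x=5 → posterior Normal(98/43, 84/215)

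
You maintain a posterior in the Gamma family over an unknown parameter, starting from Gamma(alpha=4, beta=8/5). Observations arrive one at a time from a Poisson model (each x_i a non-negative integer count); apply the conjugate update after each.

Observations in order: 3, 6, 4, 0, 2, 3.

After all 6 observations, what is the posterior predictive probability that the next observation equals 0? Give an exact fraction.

56916623147869262190954925621510144/863586854220408743801513785592407849

obs 1: x=3 → posterior Gamma(7, 13/5)
obs 2: x=6 → posterior Gamma(13, 18/5)
obs 3: x=4 → posterior Gamma(17, 23/5)
obs 4: x=0 → posterior Gamma(17, 28/5)
obs 5: x=2 → posterior Gamma(19, 33/5)
obs 6: x=3 → posterior Gamma(22, 38/5)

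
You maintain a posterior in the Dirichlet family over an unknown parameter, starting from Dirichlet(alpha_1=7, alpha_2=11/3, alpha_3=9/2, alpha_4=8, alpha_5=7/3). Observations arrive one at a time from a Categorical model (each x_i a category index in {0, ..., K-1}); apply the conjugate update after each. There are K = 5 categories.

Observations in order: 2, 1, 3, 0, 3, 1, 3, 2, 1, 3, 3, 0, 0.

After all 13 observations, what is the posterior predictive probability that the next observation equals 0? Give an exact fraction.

obs 1: x=2 → posterior Dirichlet(7, 11/3, 11/2, 8, 7/3)
obs 2: x=1 → posterior Dirichlet(7, 14/3, 11/2, 8, 7/3)
obs 3: x=3 → posterior Dirichlet(7, 14/3, 11/2, 9, 7/3)
obs 4: x=0 → posterior Dirichlet(8, 14/3, 11/2, 9, 7/3)
obs 5: x=3 → posterior Dirichlet(8, 14/3, 11/2, 10, 7/3)
obs 6: x=1 → posterior Dirichlet(8, 17/3, 11/2, 10, 7/3)
obs 7: x=3 → posterior Dirichlet(8, 17/3, 11/2, 11, 7/3)
obs 8: x=2 → posterior Dirichlet(8, 17/3, 13/2, 11, 7/3)
obs 9: x=1 → posterior Dirichlet(8, 20/3, 13/2, 11, 7/3)
obs 10: x=3 → posterior Dirichlet(8, 20/3, 13/2, 12, 7/3)
obs 11: x=3 → posterior Dirichlet(8, 20/3, 13/2, 13, 7/3)
obs 12: x=0 → posterior Dirichlet(9, 20/3, 13/2, 13, 7/3)
obs 13: x=0 → posterior Dirichlet(10, 20/3, 13/2, 13, 7/3)

20/77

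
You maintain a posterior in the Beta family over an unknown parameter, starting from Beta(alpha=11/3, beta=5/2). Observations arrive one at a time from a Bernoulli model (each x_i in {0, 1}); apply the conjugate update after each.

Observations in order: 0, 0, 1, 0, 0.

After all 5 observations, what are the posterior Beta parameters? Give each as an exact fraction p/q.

alpha=14/3, beta=13/2

obs 1: x=0 → posterior Beta(11/3, 7/2)
obs 2: x=0 → posterior Beta(11/3, 9/2)
obs 3: x=1 → posterior Beta(14/3, 9/2)
obs 4: x=0 → posterior Beta(14/3, 11/2)
obs 5: x=0 → posterior Beta(14/3, 13/2)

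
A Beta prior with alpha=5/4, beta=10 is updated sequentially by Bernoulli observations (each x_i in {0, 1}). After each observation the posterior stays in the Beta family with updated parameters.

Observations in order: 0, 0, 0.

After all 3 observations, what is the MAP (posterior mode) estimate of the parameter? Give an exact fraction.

obs 1: x=0 → posterior Beta(5/4, 11)
obs 2: x=0 → posterior Beta(5/4, 12)
obs 3: x=0 → posterior Beta(5/4, 13)

1/49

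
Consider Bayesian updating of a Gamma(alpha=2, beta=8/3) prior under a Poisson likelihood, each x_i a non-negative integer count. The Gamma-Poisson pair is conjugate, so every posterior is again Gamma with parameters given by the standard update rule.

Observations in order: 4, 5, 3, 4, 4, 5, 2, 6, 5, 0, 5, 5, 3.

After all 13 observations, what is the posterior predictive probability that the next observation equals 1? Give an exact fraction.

obs 1: x=4 → posterior Gamma(6, 11/3)
obs 2: x=5 → posterior Gamma(11, 14/3)
obs 3: x=3 → posterior Gamma(14, 17/3)
obs 4: x=4 → posterior Gamma(18, 20/3)
obs 5: x=4 → posterior Gamma(22, 23/3)
obs 6: x=5 → posterior Gamma(27, 26/3)
obs 7: x=2 → posterior Gamma(29, 29/3)
obs 8: x=6 → posterior Gamma(35, 32/3)
obs 9: x=5 → posterior Gamma(40, 35/3)
obs 10: x=0 → posterior Gamma(40, 38/3)
obs 11: x=5 → posterior Gamma(45, 41/3)
obs 12: x=5 → posterior Gamma(50, 44/3)
obs 13: x=3 → posterior Gamma(53, 47/3)

6646355925804486059157022086653924413636884610370454684112444203624463801249659217038081393/55511151231257827021181583404541015625000000000000000000000000000000000000000000000000000000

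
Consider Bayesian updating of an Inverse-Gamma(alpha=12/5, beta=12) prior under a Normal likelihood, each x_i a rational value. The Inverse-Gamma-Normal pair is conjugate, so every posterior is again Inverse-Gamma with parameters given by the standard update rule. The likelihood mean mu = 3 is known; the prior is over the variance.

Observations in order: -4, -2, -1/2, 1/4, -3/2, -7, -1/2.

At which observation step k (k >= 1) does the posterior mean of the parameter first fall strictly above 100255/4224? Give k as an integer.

k = 6

obs 1: x=-4 → posterior Inverse-Gamma(29/10, 73/2)
obs 2: x=-2 → posterior Inverse-Gamma(17/5, 49)
obs 3: x=-1/2 → posterior Inverse-Gamma(39/10, 441/8)
obs 4: x=1/4 → posterior Inverse-Gamma(22/5, 1885/32)
obs 5: x=-3/2 → posterior Inverse-Gamma(49/10, 2209/32)
obs 6: x=-7 → posterior Inverse-Gamma(27/5, 3809/32)
obs 7: x=-1/2 → posterior Inverse-Gamma(59/10, 4005/32)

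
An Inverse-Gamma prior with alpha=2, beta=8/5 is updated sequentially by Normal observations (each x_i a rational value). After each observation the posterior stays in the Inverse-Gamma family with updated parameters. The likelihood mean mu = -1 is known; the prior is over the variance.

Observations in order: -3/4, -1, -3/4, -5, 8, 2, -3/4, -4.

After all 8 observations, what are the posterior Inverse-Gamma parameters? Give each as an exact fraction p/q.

alpha=6, beta=9471/160

obs 1: x=-3/4 → posterior Inverse-Gamma(5/2, 261/160)
obs 2: x=-1 → posterior Inverse-Gamma(3, 261/160)
obs 3: x=-3/4 → posterior Inverse-Gamma(7/2, 133/80)
obs 4: x=-5 → posterior Inverse-Gamma(4, 773/80)
obs 5: x=8 → posterior Inverse-Gamma(9/2, 4013/80)
obs 6: x=2 → posterior Inverse-Gamma(5, 4373/80)
obs 7: x=-3/4 → posterior Inverse-Gamma(11/2, 8751/160)
obs 8: x=-4 → posterior Inverse-Gamma(6, 9471/160)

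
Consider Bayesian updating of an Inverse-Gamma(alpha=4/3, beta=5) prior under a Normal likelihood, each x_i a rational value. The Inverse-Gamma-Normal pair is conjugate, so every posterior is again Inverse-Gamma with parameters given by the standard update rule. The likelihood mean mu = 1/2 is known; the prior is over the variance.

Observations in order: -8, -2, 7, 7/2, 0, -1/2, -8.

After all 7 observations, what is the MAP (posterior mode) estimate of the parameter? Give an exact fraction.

2559/140

obs 1: x=-8 → posterior Inverse-Gamma(11/6, 329/8)
obs 2: x=-2 → posterior Inverse-Gamma(7/3, 177/4)
obs 3: x=7 → posterior Inverse-Gamma(17/6, 523/8)
obs 4: x=7/2 → posterior Inverse-Gamma(10/3, 559/8)
obs 5: x=0 → posterior Inverse-Gamma(23/6, 70)
obs 6: x=-1/2 → posterior Inverse-Gamma(13/3, 141/2)
obs 7: x=-8 → posterior Inverse-Gamma(29/6, 853/8)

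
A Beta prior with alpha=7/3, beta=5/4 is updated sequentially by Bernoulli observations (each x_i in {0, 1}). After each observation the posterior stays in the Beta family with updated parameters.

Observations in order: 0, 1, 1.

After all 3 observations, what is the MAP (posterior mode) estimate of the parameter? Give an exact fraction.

8/11

obs 1: x=0 → posterior Beta(7/3, 9/4)
obs 2: x=1 → posterior Beta(10/3, 9/4)
obs 3: x=1 → posterior Beta(13/3, 9/4)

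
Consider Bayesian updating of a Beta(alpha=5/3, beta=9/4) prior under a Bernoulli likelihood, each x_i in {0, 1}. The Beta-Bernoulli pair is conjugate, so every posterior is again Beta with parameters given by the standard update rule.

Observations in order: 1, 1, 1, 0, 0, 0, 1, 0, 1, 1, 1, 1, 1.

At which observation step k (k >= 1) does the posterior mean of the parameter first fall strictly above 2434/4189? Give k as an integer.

obs 1: x=1 → posterior Beta(8/3, 9/4)
obs 2: x=1 → posterior Beta(11/3, 9/4)
obs 3: x=1 → posterior Beta(14/3, 9/4)
obs 4: x=0 → posterior Beta(14/3, 13/4)
obs 5: x=0 → posterior Beta(14/3, 17/4)
obs 6: x=0 → posterior Beta(14/3, 21/4)
obs 7: x=1 → posterior Beta(17/3, 21/4)
obs 8: x=0 → posterior Beta(17/3, 25/4)
obs 9: x=1 → posterior Beta(20/3, 25/4)
obs 10: x=1 → posterior Beta(23/3, 25/4)
obs 11: x=1 → posterior Beta(26/3, 25/4)
obs 12: x=1 → posterior Beta(29/3, 25/4)
obs 13: x=1 → posterior Beta(32/3, 25/4)

k = 2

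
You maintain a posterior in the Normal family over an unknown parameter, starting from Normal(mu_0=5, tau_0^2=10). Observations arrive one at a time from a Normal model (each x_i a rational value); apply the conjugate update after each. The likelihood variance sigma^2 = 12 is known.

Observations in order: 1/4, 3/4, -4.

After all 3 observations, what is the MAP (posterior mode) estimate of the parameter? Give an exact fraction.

obs 1: x=1/4 → posterior Normal(125/44, 60/11)
obs 2: x=3/4 → posterior Normal(35/16, 15/4)
obs 3: x=-4 → posterior Normal(5/7, 20/7)

5/7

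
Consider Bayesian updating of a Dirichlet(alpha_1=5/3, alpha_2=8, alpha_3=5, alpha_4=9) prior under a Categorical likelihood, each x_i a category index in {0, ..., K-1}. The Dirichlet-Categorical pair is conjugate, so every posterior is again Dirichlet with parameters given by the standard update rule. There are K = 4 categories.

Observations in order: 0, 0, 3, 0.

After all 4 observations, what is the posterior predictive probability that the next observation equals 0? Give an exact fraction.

obs 1: x=0 → posterior Dirichlet(8/3, 8, 5, 9)
obs 2: x=0 → posterior Dirichlet(11/3, 8, 5, 9)
obs 3: x=3 → posterior Dirichlet(11/3, 8, 5, 10)
obs 4: x=0 → posterior Dirichlet(14/3, 8, 5, 10)

14/83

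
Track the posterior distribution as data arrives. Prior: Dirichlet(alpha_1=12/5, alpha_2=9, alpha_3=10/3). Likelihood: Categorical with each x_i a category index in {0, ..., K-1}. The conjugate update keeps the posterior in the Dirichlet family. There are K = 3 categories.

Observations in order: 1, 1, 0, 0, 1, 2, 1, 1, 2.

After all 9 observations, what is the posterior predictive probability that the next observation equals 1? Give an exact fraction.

105/178

obs 1: x=1 → posterior Dirichlet(12/5, 10, 10/3)
obs 2: x=1 → posterior Dirichlet(12/5, 11, 10/3)
obs 3: x=0 → posterior Dirichlet(17/5, 11, 10/3)
obs 4: x=0 → posterior Dirichlet(22/5, 11, 10/3)
obs 5: x=1 → posterior Dirichlet(22/5, 12, 10/3)
obs 6: x=2 → posterior Dirichlet(22/5, 12, 13/3)
obs 7: x=1 → posterior Dirichlet(22/5, 13, 13/3)
obs 8: x=1 → posterior Dirichlet(22/5, 14, 13/3)
obs 9: x=2 → posterior Dirichlet(22/5, 14, 16/3)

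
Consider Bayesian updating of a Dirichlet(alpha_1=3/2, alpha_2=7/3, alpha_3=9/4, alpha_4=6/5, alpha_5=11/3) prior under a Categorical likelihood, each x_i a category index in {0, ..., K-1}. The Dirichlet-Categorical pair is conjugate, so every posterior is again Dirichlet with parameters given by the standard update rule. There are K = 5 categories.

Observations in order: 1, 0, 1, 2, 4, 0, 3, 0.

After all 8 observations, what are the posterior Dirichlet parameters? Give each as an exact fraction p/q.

obs 1: x=1 → posterior Dirichlet(3/2, 10/3, 9/4, 6/5, 11/3)
obs 2: x=0 → posterior Dirichlet(5/2, 10/3, 9/4, 6/5, 11/3)
obs 3: x=1 → posterior Dirichlet(5/2, 13/3, 9/4, 6/5, 11/3)
obs 4: x=2 → posterior Dirichlet(5/2, 13/3, 13/4, 6/5, 11/3)
obs 5: x=4 → posterior Dirichlet(5/2, 13/3, 13/4, 6/5, 14/3)
obs 6: x=0 → posterior Dirichlet(7/2, 13/3, 13/4, 6/5, 14/3)
obs 7: x=3 → posterior Dirichlet(7/2, 13/3, 13/4, 11/5, 14/3)
obs 8: x=0 → posterior Dirichlet(9/2, 13/3, 13/4, 11/5, 14/3)

alpha_1=9/2, alpha_2=13/3, alpha_3=13/4, alpha_4=11/5, alpha_5=14/3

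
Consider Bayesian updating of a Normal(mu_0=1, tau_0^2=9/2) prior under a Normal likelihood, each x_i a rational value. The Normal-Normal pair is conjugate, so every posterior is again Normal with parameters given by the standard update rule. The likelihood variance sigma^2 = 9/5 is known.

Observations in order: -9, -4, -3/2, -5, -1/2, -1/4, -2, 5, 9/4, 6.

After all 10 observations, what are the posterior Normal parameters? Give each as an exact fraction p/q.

obs 1: x=-9 → posterior Normal(-43/7, 9/7)
obs 2: x=-4 → posterior Normal(-21/4, 3/4)
obs 3: x=-3/2 → posterior Normal(-141/34, 9/17)
obs 4: x=-5 → posterior Normal(-191/44, 9/22)
obs 5: x=-1/2 → posterior Normal(-98/27, 1/3)
obs 6: x=-1/4 → posterior Normal(-397/128, 9/32)
obs 7: x=-2 → posterior Normal(-437/148, 9/37)
obs 8: x=5 → posterior Normal(-337/168, 3/14)
obs 9: x=9/4 → posterior Normal(-73/47, 9/47)
obs 10: x=6 → posterior Normal(-43/52, 9/52)

mu_0=-43/52, tau_0^2=9/52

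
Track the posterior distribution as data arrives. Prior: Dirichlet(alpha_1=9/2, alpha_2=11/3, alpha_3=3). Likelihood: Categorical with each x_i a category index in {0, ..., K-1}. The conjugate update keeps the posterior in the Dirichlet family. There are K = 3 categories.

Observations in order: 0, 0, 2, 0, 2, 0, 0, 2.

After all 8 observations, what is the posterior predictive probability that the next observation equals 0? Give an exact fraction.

57/115

obs 1: x=0 → posterior Dirichlet(11/2, 11/3, 3)
obs 2: x=0 → posterior Dirichlet(13/2, 11/3, 3)
obs 3: x=2 → posterior Dirichlet(13/2, 11/3, 4)
obs 4: x=0 → posterior Dirichlet(15/2, 11/3, 4)
obs 5: x=2 → posterior Dirichlet(15/2, 11/3, 5)
obs 6: x=0 → posterior Dirichlet(17/2, 11/3, 5)
obs 7: x=0 → posterior Dirichlet(19/2, 11/3, 5)
obs 8: x=2 → posterior Dirichlet(19/2, 11/3, 6)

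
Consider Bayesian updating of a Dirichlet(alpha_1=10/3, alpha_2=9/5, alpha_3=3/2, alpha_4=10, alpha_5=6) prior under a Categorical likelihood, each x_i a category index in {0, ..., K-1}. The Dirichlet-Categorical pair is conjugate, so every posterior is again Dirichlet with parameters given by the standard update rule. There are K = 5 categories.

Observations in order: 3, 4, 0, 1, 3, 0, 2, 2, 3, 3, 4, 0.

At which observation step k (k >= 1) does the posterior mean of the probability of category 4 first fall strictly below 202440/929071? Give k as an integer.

k = 10

obs 1: x=3 → posterior Dirichlet(10/3, 9/5, 3/2, 11, 6)
obs 2: x=4 → posterior Dirichlet(10/3, 9/5, 3/2, 11, 7)
obs 3: x=0 → posterior Dirichlet(13/3, 9/5, 3/2, 11, 7)
obs 4: x=1 → posterior Dirichlet(13/3, 14/5, 3/2, 11, 7)
obs 5: x=3 → posterior Dirichlet(13/3, 14/5, 3/2, 12, 7)
obs 6: x=0 → posterior Dirichlet(16/3, 14/5, 3/2, 12, 7)
obs 7: x=2 → posterior Dirichlet(16/3, 14/5, 5/2, 12, 7)
obs 8: x=2 → posterior Dirichlet(16/3, 14/5, 7/2, 12, 7)
obs 9: x=3 → posterior Dirichlet(16/3, 14/5, 7/2, 13, 7)
obs 10: x=3 → posterior Dirichlet(16/3, 14/5, 7/2, 14, 7)
obs 11: x=4 → posterior Dirichlet(16/3, 14/5, 7/2, 14, 8)
obs 12: x=0 → posterior Dirichlet(19/3, 14/5, 7/2, 14, 8)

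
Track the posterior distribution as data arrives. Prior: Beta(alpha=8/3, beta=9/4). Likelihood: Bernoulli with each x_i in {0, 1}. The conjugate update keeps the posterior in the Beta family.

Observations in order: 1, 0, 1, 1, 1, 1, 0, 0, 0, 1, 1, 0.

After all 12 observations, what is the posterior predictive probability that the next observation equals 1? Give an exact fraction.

4/7

obs 1: x=1 → posterior Beta(11/3, 9/4)
obs 2: x=0 → posterior Beta(11/3, 13/4)
obs 3: x=1 → posterior Beta(14/3, 13/4)
obs 4: x=1 → posterior Beta(17/3, 13/4)
obs 5: x=1 → posterior Beta(20/3, 13/4)
obs 6: x=1 → posterior Beta(23/3, 13/4)
obs 7: x=0 → posterior Beta(23/3, 17/4)
obs 8: x=0 → posterior Beta(23/3, 21/4)
obs 9: x=0 → posterior Beta(23/3, 25/4)
obs 10: x=1 → posterior Beta(26/3, 25/4)
obs 11: x=1 → posterior Beta(29/3, 25/4)
obs 12: x=0 → posterior Beta(29/3, 29/4)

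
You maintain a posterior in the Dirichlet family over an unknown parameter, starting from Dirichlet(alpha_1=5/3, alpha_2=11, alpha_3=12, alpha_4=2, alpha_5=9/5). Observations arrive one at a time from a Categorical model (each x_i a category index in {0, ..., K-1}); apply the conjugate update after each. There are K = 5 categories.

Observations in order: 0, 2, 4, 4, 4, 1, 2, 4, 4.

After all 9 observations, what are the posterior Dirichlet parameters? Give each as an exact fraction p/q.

alpha_1=8/3, alpha_2=12, alpha_3=14, alpha_4=2, alpha_5=34/5

obs 1: x=0 → posterior Dirichlet(8/3, 11, 12, 2, 9/5)
obs 2: x=2 → posterior Dirichlet(8/3, 11, 13, 2, 9/5)
obs 3: x=4 → posterior Dirichlet(8/3, 11, 13, 2, 14/5)
obs 4: x=4 → posterior Dirichlet(8/3, 11, 13, 2, 19/5)
obs 5: x=4 → posterior Dirichlet(8/3, 11, 13, 2, 24/5)
obs 6: x=1 → posterior Dirichlet(8/3, 12, 13, 2, 24/5)
obs 7: x=2 → posterior Dirichlet(8/3, 12, 14, 2, 24/5)
obs 8: x=4 → posterior Dirichlet(8/3, 12, 14, 2, 29/5)
obs 9: x=4 → posterior Dirichlet(8/3, 12, 14, 2, 34/5)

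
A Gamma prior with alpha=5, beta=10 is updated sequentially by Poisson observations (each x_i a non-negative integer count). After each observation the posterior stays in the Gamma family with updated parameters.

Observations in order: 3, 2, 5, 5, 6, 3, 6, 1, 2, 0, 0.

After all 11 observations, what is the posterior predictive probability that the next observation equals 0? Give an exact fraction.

obs 1: x=3 → posterior Gamma(8, 11)
obs 2: x=2 → posterior Gamma(10, 12)
obs 3: x=5 → posterior Gamma(15, 13)
obs 4: x=5 → posterior Gamma(20, 14)
obs 5: x=6 → posterior Gamma(26, 15)
obs 6: x=3 → posterior Gamma(29, 16)
obs 7: x=6 → posterior Gamma(35, 17)
obs 8: x=1 → posterior Gamma(36, 18)
obs 9: x=2 → posterior Gamma(38, 19)
obs 10: x=0 → posterior Gamma(38, 20)
obs 11: x=0 → posterior Gamma(38, 21)

175522663228862486625127968549968702993144556569961/1028162763671387035398172161927312439705897862692864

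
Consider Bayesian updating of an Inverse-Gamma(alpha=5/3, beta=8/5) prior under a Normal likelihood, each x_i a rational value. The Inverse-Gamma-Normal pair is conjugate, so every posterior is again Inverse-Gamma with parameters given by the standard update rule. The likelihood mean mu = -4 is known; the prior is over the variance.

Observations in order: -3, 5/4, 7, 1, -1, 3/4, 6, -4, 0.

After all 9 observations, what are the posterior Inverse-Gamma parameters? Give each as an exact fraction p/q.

alpha=37/6, beta=13013/80

obs 1: x=-3 → posterior Inverse-Gamma(13/6, 21/10)
obs 2: x=5/4 → posterior Inverse-Gamma(8/3, 2541/160)
obs 3: x=7 → posterior Inverse-Gamma(19/6, 12221/160)
obs 4: x=1 → posterior Inverse-Gamma(11/3, 14221/160)
obs 5: x=-1 → posterior Inverse-Gamma(25/6, 14941/160)
obs 6: x=3/4 → posterior Inverse-Gamma(14/3, 8373/80)
obs 7: x=6 → posterior Inverse-Gamma(31/6, 12373/80)
obs 8: x=-4 → posterior Inverse-Gamma(17/3, 12373/80)
obs 9: x=0 → posterior Inverse-Gamma(37/6, 13013/80)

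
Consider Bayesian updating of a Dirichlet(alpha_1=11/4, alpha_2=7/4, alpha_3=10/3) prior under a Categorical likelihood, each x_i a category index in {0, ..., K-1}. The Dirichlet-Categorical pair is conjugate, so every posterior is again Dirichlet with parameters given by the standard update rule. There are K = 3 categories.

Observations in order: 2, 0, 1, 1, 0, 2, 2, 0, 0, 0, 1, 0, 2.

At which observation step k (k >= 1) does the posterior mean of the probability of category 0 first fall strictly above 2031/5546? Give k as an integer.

k = 2

obs 1: x=2 → posterior Dirichlet(11/4, 7/4, 13/3)
obs 2: x=0 → posterior Dirichlet(15/4, 7/4, 13/3)
obs 3: x=1 → posterior Dirichlet(15/4, 11/4, 13/3)
obs 4: x=1 → posterior Dirichlet(15/4, 15/4, 13/3)
obs 5: x=0 → posterior Dirichlet(19/4, 15/4, 13/3)
obs 6: x=2 → posterior Dirichlet(19/4, 15/4, 16/3)
obs 7: x=2 → posterior Dirichlet(19/4, 15/4, 19/3)
obs 8: x=0 → posterior Dirichlet(23/4, 15/4, 19/3)
obs 9: x=0 → posterior Dirichlet(27/4, 15/4, 19/3)
obs 10: x=0 → posterior Dirichlet(31/4, 15/4, 19/3)
obs 11: x=1 → posterior Dirichlet(31/4, 19/4, 19/3)
obs 12: x=0 → posterior Dirichlet(35/4, 19/4, 19/3)
obs 13: x=2 → posterior Dirichlet(35/4, 19/4, 22/3)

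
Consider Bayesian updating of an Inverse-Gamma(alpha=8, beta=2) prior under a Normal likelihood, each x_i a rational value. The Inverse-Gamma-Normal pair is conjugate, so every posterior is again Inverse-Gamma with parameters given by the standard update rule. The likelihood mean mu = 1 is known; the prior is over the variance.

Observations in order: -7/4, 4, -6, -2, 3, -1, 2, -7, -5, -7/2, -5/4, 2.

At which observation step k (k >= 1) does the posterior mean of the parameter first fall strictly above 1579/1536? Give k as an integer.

k = 2

obs 1: x=-7/4 → posterior Inverse-Gamma(17/2, 185/32)
obs 2: x=4 → posterior Inverse-Gamma(9, 329/32)
obs 3: x=-6 → posterior Inverse-Gamma(19/2, 1113/32)
obs 4: x=-2 → posterior Inverse-Gamma(10, 1257/32)
obs 5: x=3 → posterior Inverse-Gamma(21/2, 1321/32)
obs 6: x=-1 → posterior Inverse-Gamma(11, 1385/32)
obs 7: x=2 → posterior Inverse-Gamma(23/2, 1401/32)
obs 8: x=-7 → posterior Inverse-Gamma(12, 2425/32)
obs 9: x=-5 → posterior Inverse-Gamma(25/2, 3001/32)
obs 10: x=-7/2 → posterior Inverse-Gamma(13, 3325/32)
obs 11: x=-5/4 → posterior Inverse-Gamma(27/2, 1703/16)
obs 12: x=2 → posterior Inverse-Gamma(14, 1711/16)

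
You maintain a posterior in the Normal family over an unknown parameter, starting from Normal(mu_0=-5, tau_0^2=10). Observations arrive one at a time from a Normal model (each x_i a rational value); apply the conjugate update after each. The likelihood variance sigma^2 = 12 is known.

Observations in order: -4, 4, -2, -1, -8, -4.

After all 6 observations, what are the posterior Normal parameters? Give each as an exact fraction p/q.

obs 1: x=-4 → posterior Normal(-50/11, 60/11)
obs 2: x=4 → posterior Normal(-15/8, 15/4)
obs 3: x=-2 → posterior Normal(-40/21, 20/7)
obs 4: x=-1 → posterior Normal(-45/26, 30/13)
obs 5: x=-8 → posterior Normal(-85/31, 60/31)
obs 6: x=-4 → posterior Normal(-35/12, 5/3)

mu_0=-35/12, tau_0^2=5/3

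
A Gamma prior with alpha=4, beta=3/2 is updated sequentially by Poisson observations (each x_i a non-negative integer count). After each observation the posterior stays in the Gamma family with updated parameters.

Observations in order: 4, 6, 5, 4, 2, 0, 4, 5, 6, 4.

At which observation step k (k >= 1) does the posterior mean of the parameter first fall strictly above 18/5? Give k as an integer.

obs 1: x=4 → posterior Gamma(8, 5/2)
obs 2: x=6 → posterior Gamma(14, 7/2)
obs 3: x=5 → posterior Gamma(19, 9/2)
obs 4: x=4 → posterior Gamma(23, 11/2)
obs 5: x=2 → posterior Gamma(25, 13/2)
obs 6: x=0 → posterior Gamma(25, 15/2)
obs 7: x=4 → posterior Gamma(29, 17/2)
obs 8: x=5 → posterior Gamma(34, 19/2)
obs 9: x=6 → posterior Gamma(40, 21/2)
obs 10: x=4 → posterior Gamma(44, 23/2)

k = 2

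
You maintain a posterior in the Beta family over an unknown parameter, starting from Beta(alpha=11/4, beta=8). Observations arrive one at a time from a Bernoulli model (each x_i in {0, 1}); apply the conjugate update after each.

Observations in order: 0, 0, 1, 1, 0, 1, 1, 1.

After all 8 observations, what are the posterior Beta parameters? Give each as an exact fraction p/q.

alpha=31/4, beta=11

obs 1: x=0 → posterior Beta(11/4, 9)
obs 2: x=0 → posterior Beta(11/4, 10)
obs 3: x=1 → posterior Beta(15/4, 10)
obs 4: x=1 → posterior Beta(19/4, 10)
obs 5: x=0 → posterior Beta(19/4, 11)
obs 6: x=1 → posterior Beta(23/4, 11)
obs 7: x=1 → posterior Beta(27/4, 11)
obs 8: x=1 → posterior Beta(31/4, 11)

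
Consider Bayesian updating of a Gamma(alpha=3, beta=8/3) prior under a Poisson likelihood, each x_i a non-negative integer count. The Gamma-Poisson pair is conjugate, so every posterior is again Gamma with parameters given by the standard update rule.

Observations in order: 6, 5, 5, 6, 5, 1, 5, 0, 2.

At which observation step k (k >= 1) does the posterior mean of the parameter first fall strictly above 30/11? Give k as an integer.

obs 1: x=6 → posterior Gamma(9, 11/3)
obs 2: x=5 → posterior Gamma(14, 14/3)
obs 3: x=5 → posterior Gamma(19, 17/3)
obs 4: x=6 → posterior Gamma(25, 20/3)
obs 5: x=5 → posterior Gamma(30, 23/3)
obs 6: x=1 → posterior Gamma(31, 26/3)
obs 7: x=5 → posterior Gamma(36, 29/3)
obs 8: x=0 → posterior Gamma(36, 32/3)
obs 9: x=2 → posterior Gamma(38, 35/3)

k = 2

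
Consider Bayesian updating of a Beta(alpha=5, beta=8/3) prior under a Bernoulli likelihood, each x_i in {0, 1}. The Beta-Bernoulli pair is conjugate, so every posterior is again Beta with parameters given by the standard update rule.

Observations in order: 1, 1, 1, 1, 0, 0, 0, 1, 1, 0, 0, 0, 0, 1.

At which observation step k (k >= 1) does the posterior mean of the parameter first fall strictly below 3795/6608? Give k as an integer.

k = 12

obs 1: x=1 → posterior Beta(6, 8/3)
obs 2: x=1 → posterior Beta(7, 8/3)
obs 3: x=1 → posterior Beta(8, 8/3)
obs 4: x=1 → posterior Beta(9, 8/3)
obs 5: x=0 → posterior Beta(9, 11/3)
obs 6: x=0 → posterior Beta(9, 14/3)
obs 7: x=0 → posterior Beta(9, 17/3)
obs 8: x=1 → posterior Beta(10, 17/3)
obs 9: x=1 → posterior Beta(11, 17/3)
obs 10: x=0 → posterior Beta(11, 20/3)
obs 11: x=0 → posterior Beta(11, 23/3)
obs 12: x=0 → posterior Beta(11, 26/3)
obs 13: x=0 → posterior Beta(11, 29/3)
obs 14: x=1 → posterior Beta(12, 29/3)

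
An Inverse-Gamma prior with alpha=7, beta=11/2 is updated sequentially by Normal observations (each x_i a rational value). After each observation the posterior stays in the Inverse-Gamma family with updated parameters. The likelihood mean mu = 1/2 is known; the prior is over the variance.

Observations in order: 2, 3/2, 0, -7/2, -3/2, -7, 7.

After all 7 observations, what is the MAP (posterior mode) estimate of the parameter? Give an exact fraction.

obs 1: x=2 → posterior Inverse-Gamma(15/2, 53/8)
obs 2: x=3/2 → posterior Inverse-Gamma(8, 57/8)
obs 3: x=0 → posterior Inverse-Gamma(17/2, 29/4)
obs 4: x=-7/2 → posterior Inverse-Gamma(9, 61/4)
obs 5: x=-3/2 → posterior Inverse-Gamma(19/2, 69/4)
obs 6: x=-7 → posterior Inverse-Gamma(10, 363/8)
obs 7: x=7 → posterior Inverse-Gamma(21/2, 133/2)

133/23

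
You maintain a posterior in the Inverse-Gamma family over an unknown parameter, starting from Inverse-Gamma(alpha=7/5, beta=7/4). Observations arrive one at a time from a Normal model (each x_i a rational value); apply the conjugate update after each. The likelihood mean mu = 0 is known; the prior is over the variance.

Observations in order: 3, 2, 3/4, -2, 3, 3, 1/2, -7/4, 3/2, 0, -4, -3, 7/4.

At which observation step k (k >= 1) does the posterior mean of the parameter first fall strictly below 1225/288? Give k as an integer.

k = 10

obs 1: x=3 → posterior Inverse-Gamma(19/10, 25/4)
obs 2: x=2 → posterior Inverse-Gamma(12/5, 33/4)
obs 3: x=3/4 → posterior Inverse-Gamma(29/10, 273/32)
obs 4: x=-2 → posterior Inverse-Gamma(17/5, 337/32)
obs 5: x=3 → posterior Inverse-Gamma(39/10, 481/32)
obs 6: x=3 → posterior Inverse-Gamma(22/5, 625/32)
obs 7: x=1/2 → posterior Inverse-Gamma(49/10, 629/32)
obs 8: x=-7/4 → posterior Inverse-Gamma(27/5, 339/16)
obs 9: x=3/2 → posterior Inverse-Gamma(59/10, 357/16)
obs 10: x=0 → posterior Inverse-Gamma(32/5, 357/16)
obs 11: x=-4 → posterior Inverse-Gamma(69/10, 485/16)
obs 12: x=-3 → posterior Inverse-Gamma(37/5, 557/16)
obs 13: x=7/4 → posterior Inverse-Gamma(79/10, 1163/32)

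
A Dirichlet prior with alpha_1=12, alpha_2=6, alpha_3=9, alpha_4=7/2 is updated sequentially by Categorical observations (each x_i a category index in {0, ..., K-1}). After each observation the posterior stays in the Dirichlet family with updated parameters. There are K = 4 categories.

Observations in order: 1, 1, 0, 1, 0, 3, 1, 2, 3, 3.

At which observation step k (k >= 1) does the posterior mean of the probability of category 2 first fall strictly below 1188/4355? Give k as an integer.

obs 1: x=1 → posterior Dirichlet(12, 7, 9, 7/2)
obs 2: x=1 → posterior Dirichlet(12, 8, 9, 7/2)
obs 3: x=0 → posterior Dirichlet(13, 8, 9, 7/2)
obs 4: x=1 → posterior Dirichlet(13, 9, 9, 7/2)
obs 5: x=0 → posterior Dirichlet(14, 9, 9, 7/2)
obs 6: x=3 → posterior Dirichlet(14, 9, 9, 9/2)
obs 7: x=1 → posterior Dirichlet(14, 10, 9, 9/2)
obs 8: x=2 → posterior Dirichlet(14, 10, 10, 9/2)
obs 9: x=3 → posterior Dirichlet(14, 10, 10, 11/2)
obs 10: x=3 → posterior Dirichlet(14, 10, 10, 13/2)

k = 3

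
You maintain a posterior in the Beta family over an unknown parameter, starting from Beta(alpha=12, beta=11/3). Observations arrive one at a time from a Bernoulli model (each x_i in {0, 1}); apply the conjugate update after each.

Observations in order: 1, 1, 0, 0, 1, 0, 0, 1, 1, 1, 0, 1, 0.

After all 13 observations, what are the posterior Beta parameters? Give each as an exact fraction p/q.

alpha=19, beta=29/3

obs 1: x=1 → posterior Beta(13, 11/3)
obs 2: x=1 → posterior Beta(14, 11/3)
obs 3: x=0 → posterior Beta(14, 14/3)
obs 4: x=0 → posterior Beta(14, 17/3)
obs 5: x=1 → posterior Beta(15, 17/3)
obs 6: x=0 → posterior Beta(15, 20/3)
obs 7: x=0 → posterior Beta(15, 23/3)
obs 8: x=1 → posterior Beta(16, 23/3)
obs 9: x=1 → posterior Beta(17, 23/3)
obs 10: x=1 → posterior Beta(18, 23/3)
obs 11: x=0 → posterior Beta(18, 26/3)
obs 12: x=1 → posterior Beta(19, 26/3)
obs 13: x=0 → posterior Beta(19, 29/3)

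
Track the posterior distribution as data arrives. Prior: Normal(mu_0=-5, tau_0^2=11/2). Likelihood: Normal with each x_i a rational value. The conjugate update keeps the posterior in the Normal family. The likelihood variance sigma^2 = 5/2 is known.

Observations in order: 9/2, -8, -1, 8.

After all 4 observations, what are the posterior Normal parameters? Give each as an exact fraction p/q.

obs 1: x=9/2 → posterior Normal(49/32, 55/32)
obs 2: x=-8 → posterior Normal(-127/54, 55/54)
obs 3: x=-1 → posterior Normal(-149/76, 55/76)
obs 4: x=8 → posterior Normal(27/98, 55/98)

mu_0=27/98, tau_0^2=55/98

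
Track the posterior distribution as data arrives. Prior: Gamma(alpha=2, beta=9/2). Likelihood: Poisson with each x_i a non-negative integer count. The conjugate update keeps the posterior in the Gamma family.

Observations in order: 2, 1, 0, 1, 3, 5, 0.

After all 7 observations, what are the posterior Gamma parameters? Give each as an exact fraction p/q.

obs 1: x=2 → posterior Gamma(4, 11/2)
obs 2: x=1 → posterior Gamma(5, 13/2)
obs 3: x=0 → posterior Gamma(5, 15/2)
obs 4: x=1 → posterior Gamma(6, 17/2)
obs 5: x=3 → posterior Gamma(9, 19/2)
obs 6: x=5 → posterior Gamma(14, 21/2)
obs 7: x=0 → posterior Gamma(14, 23/2)

alpha=14, beta=23/2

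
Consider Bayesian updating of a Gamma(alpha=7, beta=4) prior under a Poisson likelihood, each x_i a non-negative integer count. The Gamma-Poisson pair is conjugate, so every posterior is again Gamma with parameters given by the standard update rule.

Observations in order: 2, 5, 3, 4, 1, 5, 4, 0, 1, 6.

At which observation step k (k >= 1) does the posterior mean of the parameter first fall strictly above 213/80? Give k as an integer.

obs 1: x=2 → posterior Gamma(9, 5)
obs 2: x=5 → posterior Gamma(14, 6)
obs 3: x=3 → posterior Gamma(17, 7)
obs 4: x=4 → posterior Gamma(21, 8)
obs 5: x=1 → posterior Gamma(22, 9)
obs 6: x=5 → posterior Gamma(27, 10)
obs 7: x=4 → posterior Gamma(31, 11)
obs 8: x=0 → posterior Gamma(31, 12)
obs 9: x=1 → posterior Gamma(32, 13)
obs 10: x=6 → posterior Gamma(38, 14)

k = 6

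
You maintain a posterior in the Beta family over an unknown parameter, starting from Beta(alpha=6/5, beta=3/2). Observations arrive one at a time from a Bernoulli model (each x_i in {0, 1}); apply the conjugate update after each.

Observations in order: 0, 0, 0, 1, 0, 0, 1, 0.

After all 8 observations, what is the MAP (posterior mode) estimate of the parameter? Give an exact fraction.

22/87

obs 1: x=0 → posterior Beta(6/5, 5/2)
obs 2: x=0 → posterior Beta(6/5, 7/2)
obs 3: x=0 → posterior Beta(6/5, 9/2)
obs 4: x=1 → posterior Beta(11/5, 9/2)
obs 5: x=0 → posterior Beta(11/5, 11/2)
obs 6: x=0 → posterior Beta(11/5, 13/2)
obs 7: x=1 → posterior Beta(16/5, 13/2)
obs 8: x=0 → posterior Beta(16/5, 15/2)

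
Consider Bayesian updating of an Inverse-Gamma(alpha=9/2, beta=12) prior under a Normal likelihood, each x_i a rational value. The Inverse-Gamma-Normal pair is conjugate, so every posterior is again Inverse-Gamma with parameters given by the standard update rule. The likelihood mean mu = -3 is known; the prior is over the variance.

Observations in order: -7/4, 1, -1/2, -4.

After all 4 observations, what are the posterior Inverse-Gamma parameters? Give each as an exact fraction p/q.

obs 1: x=-7/4 → posterior Inverse-Gamma(5, 409/32)
obs 2: x=1 → posterior Inverse-Gamma(11/2, 665/32)
obs 3: x=-1/2 → posterior Inverse-Gamma(6, 765/32)
obs 4: x=-4 → posterior Inverse-Gamma(13/2, 781/32)

alpha=13/2, beta=781/32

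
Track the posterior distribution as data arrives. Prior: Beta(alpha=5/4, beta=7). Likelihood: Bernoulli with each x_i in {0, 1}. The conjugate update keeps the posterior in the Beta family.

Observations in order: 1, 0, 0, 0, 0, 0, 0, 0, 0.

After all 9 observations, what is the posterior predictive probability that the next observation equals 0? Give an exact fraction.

20/23

obs 1: x=1 → posterior Beta(9/4, 7)
obs 2: x=0 → posterior Beta(9/4, 8)
obs 3: x=0 → posterior Beta(9/4, 9)
obs 4: x=0 → posterior Beta(9/4, 10)
obs 5: x=0 → posterior Beta(9/4, 11)
obs 6: x=0 → posterior Beta(9/4, 12)
obs 7: x=0 → posterior Beta(9/4, 13)
obs 8: x=0 → posterior Beta(9/4, 14)
obs 9: x=0 → posterior Beta(9/4, 15)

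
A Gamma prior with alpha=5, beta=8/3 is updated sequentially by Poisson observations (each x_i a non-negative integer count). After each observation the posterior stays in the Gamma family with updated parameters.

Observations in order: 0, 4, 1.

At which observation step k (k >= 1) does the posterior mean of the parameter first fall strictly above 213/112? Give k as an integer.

k = 2

obs 1: x=0 → posterior Gamma(5, 11/3)
obs 2: x=4 → posterior Gamma(9, 14/3)
obs 3: x=1 → posterior Gamma(10, 17/3)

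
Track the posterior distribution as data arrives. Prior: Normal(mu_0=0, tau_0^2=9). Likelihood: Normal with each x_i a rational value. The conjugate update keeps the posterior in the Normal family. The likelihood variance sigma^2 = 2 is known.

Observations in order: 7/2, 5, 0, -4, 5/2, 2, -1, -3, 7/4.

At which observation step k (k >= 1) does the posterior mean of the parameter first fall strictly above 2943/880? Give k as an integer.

obs 1: x=7/2 → posterior Normal(63/22, 18/11)
obs 2: x=5 → posterior Normal(153/40, 9/10)
obs 3: x=0 → posterior Normal(153/58, 18/29)
obs 4: x=-4 → posterior Normal(81/76, 9/19)
obs 5: x=5/2 → posterior Normal(63/47, 18/47)
obs 6: x=2 → posterior Normal(81/56, 9/28)
obs 7: x=-1 → posterior Normal(72/65, 18/65)
obs 8: x=-3 → posterior Normal(45/74, 9/37)
obs 9: x=7/4 → posterior Normal(243/332, 18/83)

k = 2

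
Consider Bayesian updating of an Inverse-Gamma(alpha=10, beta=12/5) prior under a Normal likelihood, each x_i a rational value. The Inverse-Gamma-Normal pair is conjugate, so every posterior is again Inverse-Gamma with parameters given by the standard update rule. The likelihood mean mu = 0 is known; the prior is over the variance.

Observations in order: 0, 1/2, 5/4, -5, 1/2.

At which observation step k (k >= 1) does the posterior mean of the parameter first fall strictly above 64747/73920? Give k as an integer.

obs 1: x=0 → posterior Inverse-Gamma(21/2, 12/5)
obs 2: x=1/2 → posterior Inverse-Gamma(11, 101/40)
obs 3: x=5/4 → posterior Inverse-Gamma(23/2, 529/160)
obs 4: x=-5 → posterior Inverse-Gamma(12, 2529/160)
obs 5: x=1/2 → posterior Inverse-Gamma(25/2, 2549/160)

k = 4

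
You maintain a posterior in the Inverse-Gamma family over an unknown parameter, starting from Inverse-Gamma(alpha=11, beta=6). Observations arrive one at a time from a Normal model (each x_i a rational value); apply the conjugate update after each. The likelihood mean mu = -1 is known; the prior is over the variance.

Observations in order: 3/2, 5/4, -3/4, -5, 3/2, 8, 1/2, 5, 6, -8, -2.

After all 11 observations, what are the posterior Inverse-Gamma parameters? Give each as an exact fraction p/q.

obs 1: x=3/2 → posterior Inverse-Gamma(23/2, 73/8)
obs 2: x=5/4 → posterior Inverse-Gamma(12, 373/32)
obs 3: x=-3/4 → posterior Inverse-Gamma(25/2, 187/16)
obs 4: x=-5 → posterior Inverse-Gamma(13, 315/16)
obs 5: x=3/2 → posterior Inverse-Gamma(27/2, 365/16)
obs 6: x=8 → posterior Inverse-Gamma(14, 1013/16)
obs 7: x=1/2 → posterior Inverse-Gamma(29/2, 1031/16)
obs 8: x=5 → posterior Inverse-Gamma(15, 1319/16)
obs 9: x=6 → posterior Inverse-Gamma(31/2, 1711/16)
obs 10: x=-8 → posterior Inverse-Gamma(16, 2103/16)
obs 11: x=-2 → posterior Inverse-Gamma(33/2, 2111/16)

alpha=33/2, beta=2111/16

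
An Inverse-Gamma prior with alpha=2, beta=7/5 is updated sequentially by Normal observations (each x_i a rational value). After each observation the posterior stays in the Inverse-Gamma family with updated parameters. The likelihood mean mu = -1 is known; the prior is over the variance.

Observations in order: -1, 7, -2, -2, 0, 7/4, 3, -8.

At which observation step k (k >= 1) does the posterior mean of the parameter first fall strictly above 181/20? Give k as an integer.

obs 1: x=-1 → posterior Inverse-Gamma(5/2, 7/5)
obs 2: x=7 → posterior Inverse-Gamma(3, 167/5)
obs 3: x=-2 → posterior Inverse-Gamma(7/2, 339/10)
obs 4: x=-2 → posterior Inverse-Gamma(4, 172/5)
obs 5: x=0 → posterior Inverse-Gamma(9/2, 349/10)
obs 6: x=7/4 → posterior Inverse-Gamma(5, 6189/160)
obs 7: x=3 → posterior Inverse-Gamma(11/2, 7469/160)
obs 8: x=-8 → posterior Inverse-Gamma(6, 11389/160)

k = 2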